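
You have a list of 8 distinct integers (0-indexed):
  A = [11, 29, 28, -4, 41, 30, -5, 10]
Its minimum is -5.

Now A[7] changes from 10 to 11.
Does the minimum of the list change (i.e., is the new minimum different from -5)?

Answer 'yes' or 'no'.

Old min = -5
Change: A[7] 10 -> 11
Changed element was NOT the min; min changes only if 11 < -5.
New min = -5; changed? no

Answer: no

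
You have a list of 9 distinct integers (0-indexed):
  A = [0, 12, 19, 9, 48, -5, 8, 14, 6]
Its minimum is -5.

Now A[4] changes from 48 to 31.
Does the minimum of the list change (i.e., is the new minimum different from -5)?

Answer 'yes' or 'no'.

Answer: no

Derivation:
Old min = -5
Change: A[4] 48 -> 31
Changed element was NOT the min; min changes only if 31 < -5.
New min = -5; changed? no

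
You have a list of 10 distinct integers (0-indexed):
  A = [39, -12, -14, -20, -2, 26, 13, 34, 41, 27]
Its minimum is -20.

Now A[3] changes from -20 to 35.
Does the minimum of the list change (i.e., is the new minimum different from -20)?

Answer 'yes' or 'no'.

Answer: yes

Derivation:
Old min = -20
Change: A[3] -20 -> 35
Changed element was the min; new min must be rechecked.
New min = -14; changed? yes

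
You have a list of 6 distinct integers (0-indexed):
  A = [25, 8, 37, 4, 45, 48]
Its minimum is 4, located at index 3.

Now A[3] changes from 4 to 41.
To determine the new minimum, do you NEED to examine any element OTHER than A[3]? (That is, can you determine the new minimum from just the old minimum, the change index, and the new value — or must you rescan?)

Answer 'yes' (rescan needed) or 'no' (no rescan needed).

Answer: yes

Derivation:
Old min = 4 at index 3
Change at index 3: 4 -> 41
Index 3 WAS the min and new value 41 > old min 4. Must rescan other elements to find the new min.
Needs rescan: yes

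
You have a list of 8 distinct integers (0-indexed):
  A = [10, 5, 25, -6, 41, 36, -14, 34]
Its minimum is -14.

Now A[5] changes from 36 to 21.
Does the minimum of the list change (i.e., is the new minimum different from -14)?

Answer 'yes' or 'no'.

Answer: no

Derivation:
Old min = -14
Change: A[5] 36 -> 21
Changed element was NOT the min; min changes only if 21 < -14.
New min = -14; changed? no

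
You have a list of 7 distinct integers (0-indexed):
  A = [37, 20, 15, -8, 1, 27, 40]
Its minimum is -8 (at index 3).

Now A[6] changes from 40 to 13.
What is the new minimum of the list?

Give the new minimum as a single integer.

Old min = -8 (at index 3)
Change: A[6] 40 -> 13
Changed element was NOT the old min.
  New min = min(old_min, new_val) = min(-8, 13) = -8

Answer: -8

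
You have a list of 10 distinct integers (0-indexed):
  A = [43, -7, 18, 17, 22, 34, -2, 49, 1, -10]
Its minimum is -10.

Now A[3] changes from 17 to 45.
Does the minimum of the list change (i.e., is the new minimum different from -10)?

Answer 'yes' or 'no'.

Old min = -10
Change: A[3] 17 -> 45
Changed element was NOT the min; min changes only if 45 < -10.
New min = -10; changed? no

Answer: no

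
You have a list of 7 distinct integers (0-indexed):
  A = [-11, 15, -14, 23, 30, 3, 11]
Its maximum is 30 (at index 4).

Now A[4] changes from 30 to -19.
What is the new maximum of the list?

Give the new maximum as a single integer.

Old max = 30 (at index 4)
Change: A[4] 30 -> -19
Changed element WAS the max -> may need rescan.
  Max of remaining elements: 23
  New max = max(-19, 23) = 23

Answer: 23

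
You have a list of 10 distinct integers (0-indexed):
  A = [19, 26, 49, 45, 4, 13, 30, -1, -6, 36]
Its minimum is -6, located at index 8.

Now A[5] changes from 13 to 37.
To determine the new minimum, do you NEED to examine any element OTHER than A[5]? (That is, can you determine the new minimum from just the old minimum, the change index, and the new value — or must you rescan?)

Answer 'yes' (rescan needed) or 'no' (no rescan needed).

Answer: no

Derivation:
Old min = -6 at index 8
Change at index 5: 13 -> 37
Index 5 was NOT the min. New min = min(-6, 37). No rescan of other elements needed.
Needs rescan: no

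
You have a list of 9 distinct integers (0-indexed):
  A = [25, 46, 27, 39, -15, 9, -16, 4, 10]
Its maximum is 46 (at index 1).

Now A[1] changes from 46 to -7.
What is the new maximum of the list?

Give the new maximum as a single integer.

Old max = 46 (at index 1)
Change: A[1] 46 -> -7
Changed element WAS the max -> may need rescan.
  Max of remaining elements: 39
  New max = max(-7, 39) = 39

Answer: 39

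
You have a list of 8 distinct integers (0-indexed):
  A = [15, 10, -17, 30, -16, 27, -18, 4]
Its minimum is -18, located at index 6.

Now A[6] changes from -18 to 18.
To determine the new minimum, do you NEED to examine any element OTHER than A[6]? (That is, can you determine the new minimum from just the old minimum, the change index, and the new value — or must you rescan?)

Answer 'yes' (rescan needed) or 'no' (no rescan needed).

Old min = -18 at index 6
Change at index 6: -18 -> 18
Index 6 WAS the min and new value 18 > old min -18. Must rescan other elements to find the new min.
Needs rescan: yes

Answer: yes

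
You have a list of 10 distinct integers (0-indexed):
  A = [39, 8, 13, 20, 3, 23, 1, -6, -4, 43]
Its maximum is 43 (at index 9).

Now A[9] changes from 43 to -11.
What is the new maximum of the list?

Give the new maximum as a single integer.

Old max = 43 (at index 9)
Change: A[9] 43 -> -11
Changed element WAS the max -> may need rescan.
  Max of remaining elements: 39
  New max = max(-11, 39) = 39

Answer: 39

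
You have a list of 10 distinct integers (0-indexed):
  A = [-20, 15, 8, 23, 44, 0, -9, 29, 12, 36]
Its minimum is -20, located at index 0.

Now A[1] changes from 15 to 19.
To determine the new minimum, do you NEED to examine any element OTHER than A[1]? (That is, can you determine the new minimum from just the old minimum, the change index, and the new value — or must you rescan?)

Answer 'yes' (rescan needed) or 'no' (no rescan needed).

Answer: no

Derivation:
Old min = -20 at index 0
Change at index 1: 15 -> 19
Index 1 was NOT the min. New min = min(-20, 19). No rescan of other elements needed.
Needs rescan: no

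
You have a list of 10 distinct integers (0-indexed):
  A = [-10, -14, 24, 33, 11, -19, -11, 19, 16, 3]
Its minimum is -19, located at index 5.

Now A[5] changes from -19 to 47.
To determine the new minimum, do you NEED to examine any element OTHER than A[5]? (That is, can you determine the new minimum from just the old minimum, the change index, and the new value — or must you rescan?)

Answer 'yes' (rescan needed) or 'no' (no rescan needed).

Old min = -19 at index 5
Change at index 5: -19 -> 47
Index 5 WAS the min and new value 47 > old min -19. Must rescan other elements to find the new min.
Needs rescan: yes

Answer: yes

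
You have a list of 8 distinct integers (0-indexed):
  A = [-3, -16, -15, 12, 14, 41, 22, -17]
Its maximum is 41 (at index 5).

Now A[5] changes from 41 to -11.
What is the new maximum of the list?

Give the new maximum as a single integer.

Answer: 22

Derivation:
Old max = 41 (at index 5)
Change: A[5] 41 -> -11
Changed element WAS the max -> may need rescan.
  Max of remaining elements: 22
  New max = max(-11, 22) = 22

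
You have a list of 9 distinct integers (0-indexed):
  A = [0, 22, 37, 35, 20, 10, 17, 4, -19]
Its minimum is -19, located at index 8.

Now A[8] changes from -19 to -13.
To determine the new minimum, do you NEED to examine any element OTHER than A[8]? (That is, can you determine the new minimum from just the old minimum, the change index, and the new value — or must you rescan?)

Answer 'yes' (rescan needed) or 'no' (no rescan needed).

Answer: yes

Derivation:
Old min = -19 at index 8
Change at index 8: -19 -> -13
Index 8 WAS the min and new value -13 > old min -19. Must rescan other elements to find the new min.
Needs rescan: yes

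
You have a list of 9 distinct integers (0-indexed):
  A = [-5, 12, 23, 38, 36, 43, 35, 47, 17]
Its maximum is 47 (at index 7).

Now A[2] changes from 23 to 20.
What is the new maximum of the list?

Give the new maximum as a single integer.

Old max = 47 (at index 7)
Change: A[2] 23 -> 20
Changed element was NOT the old max.
  New max = max(old_max, new_val) = max(47, 20) = 47

Answer: 47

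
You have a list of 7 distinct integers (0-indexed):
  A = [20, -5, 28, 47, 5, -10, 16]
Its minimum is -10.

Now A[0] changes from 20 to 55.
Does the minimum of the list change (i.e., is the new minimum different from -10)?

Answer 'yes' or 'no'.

Answer: no

Derivation:
Old min = -10
Change: A[0] 20 -> 55
Changed element was NOT the min; min changes only if 55 < -10.
New min = -10; changed? no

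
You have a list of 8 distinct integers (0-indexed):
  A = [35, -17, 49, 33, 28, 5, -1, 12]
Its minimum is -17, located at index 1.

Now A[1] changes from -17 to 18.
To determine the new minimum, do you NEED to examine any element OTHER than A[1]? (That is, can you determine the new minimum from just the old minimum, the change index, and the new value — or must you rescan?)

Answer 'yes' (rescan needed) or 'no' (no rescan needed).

Answer: yes

Derivation:
Old min = -17 at index 1
Change at index 1: -17 -> 18
Index 1 WAS the min and new value 18 > old min -17. Must rescan other elements to find the new min.
Needs rescan: yes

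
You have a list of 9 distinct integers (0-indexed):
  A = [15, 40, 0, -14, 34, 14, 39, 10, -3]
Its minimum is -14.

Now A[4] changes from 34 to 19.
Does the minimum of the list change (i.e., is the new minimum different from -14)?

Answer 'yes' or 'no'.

Old min = -14
Change: A[4] 34 -> 19
Changed element was NOT the min; min changes only if 19 < -14.
New min = -14; changed? no

Answer: no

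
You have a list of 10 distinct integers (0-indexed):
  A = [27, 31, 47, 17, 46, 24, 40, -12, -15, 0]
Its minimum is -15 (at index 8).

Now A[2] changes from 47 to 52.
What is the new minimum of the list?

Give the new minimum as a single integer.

Old min = -15 (at index 8)
Change: A[2] 47 -> 52
Changed element was NOT the old min.
  New min = min(old_min, new_val) = min(-15, 52) = -15

Answer: -15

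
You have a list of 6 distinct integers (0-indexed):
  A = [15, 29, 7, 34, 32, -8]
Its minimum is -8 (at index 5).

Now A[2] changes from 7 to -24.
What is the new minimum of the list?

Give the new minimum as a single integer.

Answer: -24

Derivation:
Old min = -8 (at index 5)
Change: A[2] 7 -> -24
Changed element was NOT the old min.
  New min = min(old_min, new_val) = min(-8, -24) = -24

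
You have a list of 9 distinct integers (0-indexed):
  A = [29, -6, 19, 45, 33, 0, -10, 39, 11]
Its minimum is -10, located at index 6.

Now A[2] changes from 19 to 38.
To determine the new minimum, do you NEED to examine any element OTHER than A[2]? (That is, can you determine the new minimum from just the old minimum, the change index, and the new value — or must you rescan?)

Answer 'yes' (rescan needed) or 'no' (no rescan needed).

Answer: no

Derivation:
Old min = -10 at index 6
Change at index 2: 19 -> 38
Index 2 was NOT the min. New min = min(-10, 38). No rescan of other elements needed.
Needs rescan: no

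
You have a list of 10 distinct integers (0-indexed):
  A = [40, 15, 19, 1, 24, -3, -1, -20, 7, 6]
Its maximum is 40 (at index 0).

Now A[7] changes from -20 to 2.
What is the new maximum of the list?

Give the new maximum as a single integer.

Answer: 40

Derivation:
Old max = 40 (at index 0)
Change: A[7] -20 -> 2
Changed element was NOT the old max.
  New max = max(old_max, new_val) = max(40, 2) = 40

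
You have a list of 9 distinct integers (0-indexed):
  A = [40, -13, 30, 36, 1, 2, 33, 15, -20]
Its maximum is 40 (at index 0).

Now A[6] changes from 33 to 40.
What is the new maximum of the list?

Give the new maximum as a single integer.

Old max = 40 (at index 0)
Change: A[6] 33 -> 40
Changed element was NOT the old max.
  New max = max(old_max, new_val) = max(40, 40) = 40

Answer: 40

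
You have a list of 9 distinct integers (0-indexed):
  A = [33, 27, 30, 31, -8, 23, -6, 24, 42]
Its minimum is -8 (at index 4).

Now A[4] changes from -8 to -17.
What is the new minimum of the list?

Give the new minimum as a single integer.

Old min = -8 (at index 4)
Change: A[4] -8 -> -17
Changed element WAS the min. Need to check: is -17 still <= all others?
  Min of remaining elements: -6
  New min = min(-17, -6) = -17

Answer: -17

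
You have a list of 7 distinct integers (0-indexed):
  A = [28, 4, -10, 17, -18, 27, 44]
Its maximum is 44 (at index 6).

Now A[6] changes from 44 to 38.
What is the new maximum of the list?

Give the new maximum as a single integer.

Answer: 38

Derivation:
Old max = 44 (at index 6)
Change: A[6] 44 -> 38
Changed element WAS the max -> may need rescan.
  Max of remaining elements: 28
  New max = max(38, 28) = 38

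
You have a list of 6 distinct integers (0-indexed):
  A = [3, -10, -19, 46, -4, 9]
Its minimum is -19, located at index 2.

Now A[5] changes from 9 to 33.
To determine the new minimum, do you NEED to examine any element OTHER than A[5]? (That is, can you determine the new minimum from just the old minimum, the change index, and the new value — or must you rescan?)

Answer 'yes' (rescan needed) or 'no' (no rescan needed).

Answer: no

Derivation:
Old min = -19 at index 2
Change at index 5: 9 -> 33
Index 5 was NOT the min. New min = min(-19, 33). No rescan of other elements needed.
Needs rescan: no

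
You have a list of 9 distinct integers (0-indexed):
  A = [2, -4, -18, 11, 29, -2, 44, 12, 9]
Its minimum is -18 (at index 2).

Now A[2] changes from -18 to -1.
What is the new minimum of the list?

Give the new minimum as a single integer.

Answer: -4

Derivation:
Old min = -18 (at index 2)
Change: A[2] -18 -> -1
Changed element WAS the min. Need to check: is -1 still <= all others?
  Min of remaining elements: -4
  New min = min(-1, -4) = -4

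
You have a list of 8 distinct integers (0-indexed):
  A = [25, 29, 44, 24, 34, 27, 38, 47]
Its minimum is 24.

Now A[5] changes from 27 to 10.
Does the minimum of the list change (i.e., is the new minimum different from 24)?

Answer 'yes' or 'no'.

Answer: yes

Derivation:
Old min = 24
Change: A[5] 27 -> 10
Changed element was NOT the min; min changes only if 10 < 24.
New min = 10; changed? yes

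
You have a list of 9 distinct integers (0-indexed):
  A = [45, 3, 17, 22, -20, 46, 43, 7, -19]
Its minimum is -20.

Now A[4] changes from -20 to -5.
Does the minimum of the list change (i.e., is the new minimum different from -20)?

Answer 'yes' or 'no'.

Answer: yes

Derivation:
Old min = -20
Change: A[4] -20 -> -5
Changed element was the min; new min must be rechecked.
New min = -19; changed? yes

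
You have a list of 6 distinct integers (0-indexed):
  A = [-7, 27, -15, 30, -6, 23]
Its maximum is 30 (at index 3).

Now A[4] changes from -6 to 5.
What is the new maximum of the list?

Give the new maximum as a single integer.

Old max = 30 (at index 3)
Change: A[4] -6 -> 5
Changed element was NOT the old max.
  New max = max(old_max, new_val) = max(30, 5) = 30

Answer: 30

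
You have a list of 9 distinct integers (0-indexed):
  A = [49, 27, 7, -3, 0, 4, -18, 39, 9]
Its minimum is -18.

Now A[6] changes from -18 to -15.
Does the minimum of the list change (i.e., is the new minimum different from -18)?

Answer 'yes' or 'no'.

Old min = -18
Change: A[6] -18 -> -15
Changed element was the min; new min must be rechecked.
New min = -15; changed? yes

Answer: yes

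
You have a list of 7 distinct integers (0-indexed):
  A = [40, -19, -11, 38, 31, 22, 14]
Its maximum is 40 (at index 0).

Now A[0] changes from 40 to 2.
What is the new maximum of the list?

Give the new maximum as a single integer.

Old max = 40 (at index 0)
Change: A[0] 40 -> 2
Changed element WAS the max -> may need rescan.
  Max of remaining elements: 38
  New max = max(2, 38) = 38

Answer: 38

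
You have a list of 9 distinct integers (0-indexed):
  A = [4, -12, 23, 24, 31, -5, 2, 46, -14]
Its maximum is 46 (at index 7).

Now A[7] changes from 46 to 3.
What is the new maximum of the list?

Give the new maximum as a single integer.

Answer: 31

Derivation:
Old max = 46 (at index 7)
Change: A[7] 46 -> 3
Changed element WAS the max -> may need rescan.
  Max of remaining elements: 31
  New max = max(3, 31) = 31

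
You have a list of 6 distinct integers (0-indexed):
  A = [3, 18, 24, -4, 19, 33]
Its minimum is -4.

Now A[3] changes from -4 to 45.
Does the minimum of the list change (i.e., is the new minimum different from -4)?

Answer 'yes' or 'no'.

Old min = -4
Change: A[3] -4 -> 45
Changed element was the min; new min must be rechecked.
New min = 3; changed? yes

Answer: yes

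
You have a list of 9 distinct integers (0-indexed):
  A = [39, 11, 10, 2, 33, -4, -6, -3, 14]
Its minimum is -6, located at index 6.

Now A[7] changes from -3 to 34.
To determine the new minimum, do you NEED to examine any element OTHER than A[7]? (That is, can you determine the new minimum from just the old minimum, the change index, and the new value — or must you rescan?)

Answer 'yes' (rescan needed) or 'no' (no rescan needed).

Answer: no

Derivation:
Old min = -6 at index 6
Change at index 7: -3 -> 34
Index 7 was NOT the min. New min = min(-6, 34). No rescan of other elements needed.
Needs rescan: no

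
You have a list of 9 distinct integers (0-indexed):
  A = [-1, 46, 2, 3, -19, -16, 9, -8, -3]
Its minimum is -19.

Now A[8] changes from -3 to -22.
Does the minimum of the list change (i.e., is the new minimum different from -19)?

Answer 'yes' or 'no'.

Old min = -19
Change: A[8] -3 -> -22
Changed element was NOT the min; min changes only if -22 < -19.
New min = -22; changed? yes

Answer: yes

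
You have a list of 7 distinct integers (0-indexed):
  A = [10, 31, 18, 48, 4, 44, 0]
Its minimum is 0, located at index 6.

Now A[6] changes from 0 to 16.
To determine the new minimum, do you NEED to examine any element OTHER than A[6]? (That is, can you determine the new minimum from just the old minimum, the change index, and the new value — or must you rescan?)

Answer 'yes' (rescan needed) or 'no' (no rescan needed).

Answer: yes

Derivation:
Old min = 0 at index 6
Change at index 6: 0 -> 16
Index 6 WAS the min and new value 16 > old min 0. Must rescan other elements to find the new min.
Needs rescan: yes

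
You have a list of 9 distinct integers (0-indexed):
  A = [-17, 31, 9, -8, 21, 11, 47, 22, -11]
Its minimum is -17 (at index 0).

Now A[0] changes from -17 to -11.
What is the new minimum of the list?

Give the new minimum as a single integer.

Answer: -11

Derivation:
Old min = -17 (at index 0)
Change: A[0] -17 -> -11
Changed element WAS the min. Need to check: is -11 still <= all others?
  Min of remaining elements: -11
  New min = min(-11, -11) = -11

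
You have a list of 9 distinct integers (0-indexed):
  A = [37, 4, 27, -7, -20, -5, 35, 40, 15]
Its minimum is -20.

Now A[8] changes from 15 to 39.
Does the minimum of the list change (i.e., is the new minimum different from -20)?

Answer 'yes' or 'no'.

Answer: no

Derivation:
Old min = -20
Change: A[8] 15 -> 39
Changed element was NOT the min; min changes only if 39 < -20.
New min = -20; changed? no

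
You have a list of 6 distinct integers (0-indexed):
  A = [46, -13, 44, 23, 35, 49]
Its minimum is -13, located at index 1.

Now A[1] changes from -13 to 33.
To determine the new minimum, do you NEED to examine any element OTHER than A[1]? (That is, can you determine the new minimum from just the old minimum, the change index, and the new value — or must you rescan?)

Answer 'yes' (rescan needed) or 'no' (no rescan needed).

Old min = -13 at index 1
Change at index 1: -13 -> 33
Index 1 WAS the min and new value 33 > old min -13. Must rescan other elements to find the new min.
Needs rescan: yes

Answer: yes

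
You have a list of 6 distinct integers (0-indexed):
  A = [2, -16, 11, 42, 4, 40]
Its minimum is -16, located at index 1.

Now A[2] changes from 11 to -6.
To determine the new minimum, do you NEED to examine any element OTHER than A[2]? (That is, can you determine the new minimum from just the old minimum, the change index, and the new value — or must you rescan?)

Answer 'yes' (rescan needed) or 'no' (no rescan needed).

Old min = -16 at index 1
Change at index 2: 11 -> -6
Index 2 was NOT the min. New min = min(-16, -6). No rescan of other elements needed.
Needs rescan: no

Answer: no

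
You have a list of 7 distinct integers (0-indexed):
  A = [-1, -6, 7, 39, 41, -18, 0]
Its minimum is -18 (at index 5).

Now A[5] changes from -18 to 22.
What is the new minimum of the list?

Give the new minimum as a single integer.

Old min = -18 (at index 5)
Change: A[5] -18 -> 22
Changed element WAS the min. Need to check: is 22 still <= all others?
  Min of remaining elements: -6
  New min = min(22, -6) = -6

Answer: -6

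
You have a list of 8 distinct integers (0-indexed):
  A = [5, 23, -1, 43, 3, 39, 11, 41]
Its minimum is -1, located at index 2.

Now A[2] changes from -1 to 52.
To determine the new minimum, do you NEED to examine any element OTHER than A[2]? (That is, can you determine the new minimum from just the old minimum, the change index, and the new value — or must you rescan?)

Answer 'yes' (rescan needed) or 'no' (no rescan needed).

Old min = -1 at index 2
Change at index 2: -1 -> 52
Index 2 WAS the min and new value 52 > old min -1. Must rescan other elements to find the new min.
Needs rescan: yes

Answer: yes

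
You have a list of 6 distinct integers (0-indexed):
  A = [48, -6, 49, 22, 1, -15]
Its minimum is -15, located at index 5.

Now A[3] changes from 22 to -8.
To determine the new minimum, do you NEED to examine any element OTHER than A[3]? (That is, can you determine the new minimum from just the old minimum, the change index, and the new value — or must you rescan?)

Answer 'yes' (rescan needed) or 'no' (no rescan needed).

Answer: no

Derivation:
Old min = -15 at index 5
Change at index 3: 22 -> -8
Index 3 was NOT the min. New min = min(-15, -8). No rescan of other elements needed.
Needs rescan: no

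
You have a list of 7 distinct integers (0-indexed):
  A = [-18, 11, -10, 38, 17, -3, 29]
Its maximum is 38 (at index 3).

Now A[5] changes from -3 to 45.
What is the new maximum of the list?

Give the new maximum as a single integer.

Old max = 38 (at index 3)
Change: A[5] -3 -> 45
Changed element was NOT the old max.
  New max = max(old_max, new_val) = max(38, 45) = 45

Answer: 45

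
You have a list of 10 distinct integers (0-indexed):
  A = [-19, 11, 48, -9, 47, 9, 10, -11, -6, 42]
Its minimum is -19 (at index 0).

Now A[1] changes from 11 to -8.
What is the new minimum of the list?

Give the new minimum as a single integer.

Old min = -19 (at index 0)
Change: A[1] 11 -> -8
Changed element was NOT the old min.
  New min = min(old_min, new_val) = min(-19, -8) = -19

Answer: -19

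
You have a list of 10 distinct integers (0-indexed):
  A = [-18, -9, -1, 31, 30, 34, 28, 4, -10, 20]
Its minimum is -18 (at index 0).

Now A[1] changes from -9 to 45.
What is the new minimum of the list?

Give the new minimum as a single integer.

Answer: -18

Derivation:
Old min = -18 (at index 0)
Change: A[1] -9 -> 45
Changed element was NOT the old min.
  New min = min(old_min, new_val) = min(-18, 45) = -18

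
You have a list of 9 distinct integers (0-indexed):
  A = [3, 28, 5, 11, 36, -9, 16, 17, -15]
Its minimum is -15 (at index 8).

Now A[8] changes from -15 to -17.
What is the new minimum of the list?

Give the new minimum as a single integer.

Answer: -17

Derivation:
Old min = -15 (at index 8)
Change: A[8] -15 -> -17
Changed element WAS the min. Need to check: is -17 still <= all others?
  Min of remaining elements: -9
  New min = min(-17, -9) = -17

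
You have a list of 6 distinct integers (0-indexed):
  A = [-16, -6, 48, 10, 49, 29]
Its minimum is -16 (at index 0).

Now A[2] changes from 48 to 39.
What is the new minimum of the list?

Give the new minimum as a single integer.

Answer: -16

Derivation:
Old min = -16 (at index 0)
Change: A[2] 48 -> 39
Changed element was NOT the old min.
  New min = min(old_min, new_val) = min(-16, 39) = -16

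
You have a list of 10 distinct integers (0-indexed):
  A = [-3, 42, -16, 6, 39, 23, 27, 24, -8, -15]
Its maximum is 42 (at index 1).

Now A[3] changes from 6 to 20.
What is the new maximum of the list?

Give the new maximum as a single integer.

Old max = 42 (at index 1)
Change: A[3] 6 -> 20
Changed element was NOT the old max.
  New max = max(old_max, new_val) = max(42, 20) = 42

Answer: 42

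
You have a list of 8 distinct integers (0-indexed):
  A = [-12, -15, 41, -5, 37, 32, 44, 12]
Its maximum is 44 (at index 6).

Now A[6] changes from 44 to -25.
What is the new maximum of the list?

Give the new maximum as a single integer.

Answer: 41

Derivation:
Old max = 44 (at index 6)
Change: A[6] 44 -> -25
Changed element WAS the max -> may need rescan.
  Max of remaining elements: 41
  New max = max(-25, 41) = 41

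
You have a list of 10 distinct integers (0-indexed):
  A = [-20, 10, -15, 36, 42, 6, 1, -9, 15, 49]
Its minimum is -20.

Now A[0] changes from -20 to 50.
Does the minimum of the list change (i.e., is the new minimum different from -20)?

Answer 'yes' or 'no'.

Answer: yes

Derivation:
Old min = -20
Change: A[0] -20 -> 50
Changed element was the min; new min must be rechecked.
New min = -15; changed? yes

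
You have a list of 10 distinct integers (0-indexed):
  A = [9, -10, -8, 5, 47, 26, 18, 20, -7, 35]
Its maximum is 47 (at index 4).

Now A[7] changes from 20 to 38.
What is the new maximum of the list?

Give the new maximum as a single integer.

Old max = 47 (at index 4)
Change: A[7] 20 -> 38
Changed element was NOT the old max.
  New max = max(old_max, new_val) = max(47, 38) = 47

Answer: 47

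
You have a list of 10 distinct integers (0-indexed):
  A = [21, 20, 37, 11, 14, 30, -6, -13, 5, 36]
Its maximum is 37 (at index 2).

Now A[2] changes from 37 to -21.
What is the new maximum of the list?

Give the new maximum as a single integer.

Answer: 36

Derivation:
Old max = 37 (at index 2)
Change: A[2] 37 -> -21
Changed element WAS the max -> may need rescan.
  Max of remaining elements: 36
  New max = max(-21, 36) = 36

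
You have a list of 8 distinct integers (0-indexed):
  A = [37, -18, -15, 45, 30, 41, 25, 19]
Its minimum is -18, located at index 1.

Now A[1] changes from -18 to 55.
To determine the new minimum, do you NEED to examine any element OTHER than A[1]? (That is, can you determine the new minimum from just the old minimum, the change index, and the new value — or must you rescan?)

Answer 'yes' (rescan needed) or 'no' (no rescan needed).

Answer: yes

Derivation:
Old min = -18 at index 1
Change at index 1: -18 -> 55
Index 1 WAS the min and new value 55 > old min -18. Must rescan other elements to find the new min.
Needs rescan: yes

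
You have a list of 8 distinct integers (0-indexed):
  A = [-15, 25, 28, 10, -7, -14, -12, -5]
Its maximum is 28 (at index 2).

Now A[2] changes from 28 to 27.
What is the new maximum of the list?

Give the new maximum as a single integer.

Old max = 28 (at index 2)
Change: A[2] 28 -> 27
Changed element WAS the max -> may need rescan.
  Max of remaining elements: 25
  New max = max(27, 25) = 27

Answer: 27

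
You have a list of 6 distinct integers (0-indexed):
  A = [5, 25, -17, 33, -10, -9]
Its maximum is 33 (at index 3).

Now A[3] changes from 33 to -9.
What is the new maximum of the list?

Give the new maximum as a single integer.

Answer: 25

Derivation:
Old max = 33 (at index 3)
Change: A[3] 33 -> -9
Changed element WAS the max -> may need rescan.
  Max of remaining elements: 25
  New max = max(-9, 25) = 25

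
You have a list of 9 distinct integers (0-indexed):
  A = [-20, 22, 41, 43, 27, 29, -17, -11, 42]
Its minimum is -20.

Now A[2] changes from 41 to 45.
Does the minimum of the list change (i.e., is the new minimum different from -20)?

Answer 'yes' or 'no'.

Answer: no

Derivation:
Old min = -20
Change: A[2] 41 -> 45
Changed element was NOT the min; min changes only if 45 < -20.
New min = -20; changed? no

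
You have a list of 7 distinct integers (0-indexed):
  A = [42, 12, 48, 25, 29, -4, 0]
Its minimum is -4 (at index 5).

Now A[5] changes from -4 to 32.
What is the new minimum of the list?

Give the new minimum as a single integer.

Old min = -4 (at index 5)
Change: A[5] -4 -> 32
Changed element WAS the min. Need to check: is 32 still <= all others?
  Min of remaining elements: 0
  New min = min(32, 0) = 0

Answer: 0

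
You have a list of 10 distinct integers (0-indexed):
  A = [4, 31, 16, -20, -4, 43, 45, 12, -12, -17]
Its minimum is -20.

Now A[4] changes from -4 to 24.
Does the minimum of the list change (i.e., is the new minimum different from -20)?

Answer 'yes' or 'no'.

Answer: no

Derivation:
Old min = -20
Change: A[4] -4 -> 24
Changed element was NOT the min; min changes only if 24 < -20.
New min = -20; changed? no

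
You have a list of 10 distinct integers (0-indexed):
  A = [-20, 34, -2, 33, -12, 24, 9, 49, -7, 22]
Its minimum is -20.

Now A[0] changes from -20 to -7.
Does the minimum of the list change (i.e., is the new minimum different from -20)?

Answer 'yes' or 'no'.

Old min = -20
Change: A[0] -20 -> -7
Changed element was the min; new min must be rechecked.
New min = -12; changed? yes

Answer: yes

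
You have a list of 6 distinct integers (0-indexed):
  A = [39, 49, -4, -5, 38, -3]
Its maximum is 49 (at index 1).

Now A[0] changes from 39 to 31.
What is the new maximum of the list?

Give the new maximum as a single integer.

Answer: 49

Derivation:
Old max = 49 (at index 1)
Change: A[0] 39 -> 31
Changed element was NOT the old max.
  New max = max(old_max, new_val) = max(49, 31) = 49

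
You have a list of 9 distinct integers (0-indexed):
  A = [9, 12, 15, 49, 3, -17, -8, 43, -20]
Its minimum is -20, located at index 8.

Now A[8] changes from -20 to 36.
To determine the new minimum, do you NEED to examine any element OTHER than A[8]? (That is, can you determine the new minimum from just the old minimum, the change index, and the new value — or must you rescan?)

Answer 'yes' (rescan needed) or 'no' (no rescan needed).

Answer: yes

Derivation:
Old min = -20 at index 8
Change at index 8: -20 -> 36
Index 8 WAS the min and new value 36 > old min -20. Must rescan other elements to find the new min.
Needs rescan: yes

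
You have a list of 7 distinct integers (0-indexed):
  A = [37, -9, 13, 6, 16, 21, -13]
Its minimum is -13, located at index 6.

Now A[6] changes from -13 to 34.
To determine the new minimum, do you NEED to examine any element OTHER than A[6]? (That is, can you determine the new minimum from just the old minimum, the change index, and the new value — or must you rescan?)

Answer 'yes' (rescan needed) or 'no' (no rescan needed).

Answer: yes

Derivation:
Old min = -13 at index 6
Change at index 6: -13 -> 34
Index 6 WAS the min and new value 34 > old min -13. Must rescan other elements to find the new min.
Needs rescan: yes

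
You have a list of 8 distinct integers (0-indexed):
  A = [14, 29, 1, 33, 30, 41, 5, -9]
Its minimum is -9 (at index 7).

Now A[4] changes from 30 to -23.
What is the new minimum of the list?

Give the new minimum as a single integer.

Answer: -23

Derivation:
Old min = -9 (at index 7)
Change: A[4] 30 -> -23
Changed element was NOT the old min.
  New min = min(old_min, new_val) = min(-9, -23) = -23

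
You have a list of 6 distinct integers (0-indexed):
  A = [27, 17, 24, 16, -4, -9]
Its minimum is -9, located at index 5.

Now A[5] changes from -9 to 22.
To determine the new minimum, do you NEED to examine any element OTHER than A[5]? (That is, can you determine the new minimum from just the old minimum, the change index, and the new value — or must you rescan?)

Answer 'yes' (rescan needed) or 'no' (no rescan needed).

Answer: yes

Derivation:
Old min = -9 at index 5
Change at index 5: -9 -> 22
Index 5 WAS the min and new value 22 > old min -9. Must rescan other elements to find the new min.
Needs rescan: yes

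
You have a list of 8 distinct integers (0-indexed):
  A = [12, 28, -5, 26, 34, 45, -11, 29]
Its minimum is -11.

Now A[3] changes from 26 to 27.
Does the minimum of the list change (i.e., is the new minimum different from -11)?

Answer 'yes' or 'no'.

Answer: no

Derivation:
Old min = -11
Change: A[3] 26 -> 27
Changed element was NOT the min; min changes only if 27 < -11.
New min = -11; changed? no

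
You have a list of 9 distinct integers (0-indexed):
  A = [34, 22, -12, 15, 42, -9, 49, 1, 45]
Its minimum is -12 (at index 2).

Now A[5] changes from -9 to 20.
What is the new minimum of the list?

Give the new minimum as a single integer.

Answer: -12

Derivation:
Old min = -12 (at index 2)
Change: A[5] -9 -> 20
Changed element was NOT the old min.
  New min = min(old_min, new_val) = min(-12, 20) = -12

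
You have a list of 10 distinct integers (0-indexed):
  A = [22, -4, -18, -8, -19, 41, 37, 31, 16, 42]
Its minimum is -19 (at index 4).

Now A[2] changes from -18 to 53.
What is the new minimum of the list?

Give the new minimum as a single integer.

Old min = -19 (at index 4)
Change: A[2] -18 -> 53
Changed element was NOT the old min.
  New min = min(old_min, new_val) = min(-19, 53) = -19

Answer: -19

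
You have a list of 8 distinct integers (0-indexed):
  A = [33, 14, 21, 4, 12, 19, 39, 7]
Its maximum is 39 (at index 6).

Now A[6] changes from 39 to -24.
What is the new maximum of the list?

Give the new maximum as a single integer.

Old max = 39 (at index 6)
Change: A[6] 39 -> -24
Changed element WAS the max -> may need rescan.
  Max of remaining elements: 33
  New max = max(-24, 33) = 33

Answer: 33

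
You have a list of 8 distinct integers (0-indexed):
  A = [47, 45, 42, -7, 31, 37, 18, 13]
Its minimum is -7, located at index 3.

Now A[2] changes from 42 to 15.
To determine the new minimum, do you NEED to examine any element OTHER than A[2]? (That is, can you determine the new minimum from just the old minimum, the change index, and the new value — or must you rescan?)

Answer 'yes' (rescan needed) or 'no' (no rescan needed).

Old min = -7 at index 3
Change at index 2: 42 -> 15
Index 2 was NOT the min. New min = min(-7, 15). No rescan of other elements needed.
Needs rescan: no

Answer: no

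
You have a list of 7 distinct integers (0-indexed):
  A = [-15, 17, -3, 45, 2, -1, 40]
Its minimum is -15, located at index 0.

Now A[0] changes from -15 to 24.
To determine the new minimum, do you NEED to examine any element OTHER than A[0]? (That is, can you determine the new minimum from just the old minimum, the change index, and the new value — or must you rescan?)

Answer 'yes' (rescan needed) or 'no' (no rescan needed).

Answer: yes

Derivation:
Old min = -15 at index 0
Change at index 0: -15 -> 24
Index 0 WAS the min and new value 24 > old min -15. Must rescan other elements to find the new min.
Needs rescan: yes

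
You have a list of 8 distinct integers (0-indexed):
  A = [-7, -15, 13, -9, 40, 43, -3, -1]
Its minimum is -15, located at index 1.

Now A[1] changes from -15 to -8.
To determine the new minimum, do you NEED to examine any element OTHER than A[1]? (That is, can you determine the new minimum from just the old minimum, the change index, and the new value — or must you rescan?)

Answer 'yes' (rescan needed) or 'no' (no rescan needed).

Old min = -15 at index 1
Change at index 1: -15 -> -8
Index 1 WAS the min and new value -8 > old min -15. Must rescan other elements to find the new min.
Needs rescan: yes

Answer: yes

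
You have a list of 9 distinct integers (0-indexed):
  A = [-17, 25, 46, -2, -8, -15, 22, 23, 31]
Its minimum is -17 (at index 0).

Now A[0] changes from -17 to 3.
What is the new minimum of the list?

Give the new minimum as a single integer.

Answer: -15

Derivation:
Old min = -17 (at index 0)
Change: A[0] -17 -> 3
Changed element WAS the min. Need to check: is 3 still <= all others?
  Min of remaining elements: -15
  New min = min(3, -15) = -15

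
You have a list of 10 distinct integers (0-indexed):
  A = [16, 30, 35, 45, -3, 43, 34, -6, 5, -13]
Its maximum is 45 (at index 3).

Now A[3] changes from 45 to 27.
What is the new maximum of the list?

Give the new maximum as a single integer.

Answer: 43

Derivation:
Old max = 45 (at index 3)
Change: A[3] 45 -> 27
Changed element WAS the max -> may need rescan.
  Max of remaining elements: 43
  New max = max(27, 43) = 43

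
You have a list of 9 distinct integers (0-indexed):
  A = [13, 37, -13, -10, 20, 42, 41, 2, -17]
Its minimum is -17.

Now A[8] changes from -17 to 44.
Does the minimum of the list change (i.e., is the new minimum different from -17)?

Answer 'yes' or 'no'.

Answer: yes

Derivation:
Old min = -17
Change: A[8] -17 -> 44
Changed element was the min; new min must be rechecked.
New min = -13; changed? yes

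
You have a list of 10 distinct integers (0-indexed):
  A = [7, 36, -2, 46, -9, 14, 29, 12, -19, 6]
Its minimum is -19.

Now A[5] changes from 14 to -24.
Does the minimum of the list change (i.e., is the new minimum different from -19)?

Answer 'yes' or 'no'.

Answer: yes

Derivation:
Old min = -19
Change: A[5] 14 -> -24
Changed element was NOT the min; min changes only if -24 < -19.
New min = -24; changed? yes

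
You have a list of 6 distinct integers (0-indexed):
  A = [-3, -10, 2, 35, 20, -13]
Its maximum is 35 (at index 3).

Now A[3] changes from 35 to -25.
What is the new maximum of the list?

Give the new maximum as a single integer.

Answer: 20

Derivation:
Old max = 35 (at index 3)
Change: A[3] 35 -> -25
Changed element WAS the max -> may need rescan.
  Max of remaining elements: 20
  New max = max(-25, 20) = 20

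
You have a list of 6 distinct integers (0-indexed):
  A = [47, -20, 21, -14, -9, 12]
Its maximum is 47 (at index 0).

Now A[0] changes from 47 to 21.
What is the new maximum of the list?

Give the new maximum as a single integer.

Old max = 47 (at index 0)
Change: A[0] 47 -> 21
Changed element WAS the max -> may need rescan.
  Max of remaining elements: 21
  New max = max(21, 21) = 21

Answer: 21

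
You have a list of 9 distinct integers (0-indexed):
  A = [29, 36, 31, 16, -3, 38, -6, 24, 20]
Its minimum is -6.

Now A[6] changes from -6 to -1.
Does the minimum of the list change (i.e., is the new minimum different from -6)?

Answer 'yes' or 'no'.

Answer: yes

Derivation:
Old min = -6
Change: A[6] -6 -> -1
Changed element was the min; new min must be rechecked.
New min = -3; changed? yes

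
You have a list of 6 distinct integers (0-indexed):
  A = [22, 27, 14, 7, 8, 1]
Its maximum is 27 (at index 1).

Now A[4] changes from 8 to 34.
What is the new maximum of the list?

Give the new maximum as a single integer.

Answer: 34

Derivation:
Old max = 27 (at index 1)
Change: A[4] 8 -> 34
Changed element was NOT the old max.
  New max = max(old_max, new_val) = max(27, 34) = 34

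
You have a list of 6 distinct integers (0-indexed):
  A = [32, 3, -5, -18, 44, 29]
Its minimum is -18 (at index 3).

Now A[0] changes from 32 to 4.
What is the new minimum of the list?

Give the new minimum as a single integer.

Old min = -18 (at index 3)
Change: A[0] 32 -> 4
Changed element was NOT the old min.
  New min = min(old_min, new_val) = min(-18, 4) = -18

Answer: -18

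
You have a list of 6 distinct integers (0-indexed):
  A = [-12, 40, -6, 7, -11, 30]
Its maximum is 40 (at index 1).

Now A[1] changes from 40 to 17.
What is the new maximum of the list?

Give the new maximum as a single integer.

Old max = 40 (at index 1)
Change: A[1] 40 -> 17
Changed element WAS the max -> may need rescan.
  Max of remaining elements: 30
  New max = max(17, 30) = 30

Answer: 30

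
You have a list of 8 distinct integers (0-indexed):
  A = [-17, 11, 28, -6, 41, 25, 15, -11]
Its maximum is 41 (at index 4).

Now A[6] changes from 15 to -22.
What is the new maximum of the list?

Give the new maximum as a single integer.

Answer: 41

Derivation:
Old max = 41 (at index 4)
Change: A[6] 15 -> -22
Changed element was NOT the old max.
  New max = max(old_max, new_val) = max(41, -22) = 41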